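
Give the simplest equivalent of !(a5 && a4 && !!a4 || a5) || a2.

!(a5 && a4 && !!a4 || a5) || a2
= !(a5 && a4 && a4 || a5) || a2   [double negation]
= !(a5 && a4 || a5) || a2   [idempotence]
= !a5 || a2   [absorption]

!a5 || a2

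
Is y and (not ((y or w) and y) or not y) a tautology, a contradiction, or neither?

y and (not ((y or w) and y) or not y)
= y and (not y or not y)   — absorption
= y and not y   — idempotence
= False   — complement

contradiction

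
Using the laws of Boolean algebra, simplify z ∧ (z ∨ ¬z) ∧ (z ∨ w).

z ∧ (z ∨ ¬z) ∧ (z ∨ w)
= z ∧ (z ∨ w)   (complement / identity)
= z   (absorption)

z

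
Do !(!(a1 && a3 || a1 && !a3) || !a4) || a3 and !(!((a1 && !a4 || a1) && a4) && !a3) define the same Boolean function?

Yes

E1: !(!(a1 && a3 || a1 && !a3) || !a4) || a3
    = !(!a1 || !a4) || a3
    = a1 && a4 || a3
E2: !(!((a1 && !a4 || a1) && a4) && !a3)
    = !(!(a1 && a4) && !a3)
    = a1 && a4 || a3
Both reduce to a1 && a4 || a3, so they are equivalent.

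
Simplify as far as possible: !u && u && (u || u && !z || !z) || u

!u && u && (u || u && !z || !z) || u
= !u && u && (u || !z) || u   — absorption
= !u && u || u   — absorption
= u   — complement / identity

u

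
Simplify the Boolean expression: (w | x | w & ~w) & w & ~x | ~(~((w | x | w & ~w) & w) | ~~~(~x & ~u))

(w | x | w & ~w) & w & ~x | ~(~((w | x | w & ~w) & w) | ~~~(~x & ~u))
= (w | x | w & ~w) & w & ~x | (w | x | w & ~w) & w & ~~(~x & ~u)
= (w | x | w & ~w) & w & (~x | ~~(~x & ~u))
= (w | x | w & ~w) & w & (~x | ~x & ~u)
= (w | x) & w & (~x | ~x & ~u)
= w & (~x | ~x & ~u)
= w & ~x

w & ~x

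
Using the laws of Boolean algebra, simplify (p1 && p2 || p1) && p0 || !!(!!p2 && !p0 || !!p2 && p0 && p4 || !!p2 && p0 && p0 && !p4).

p1 && p0 || p2

(p1 && p2 || p1) && p0 || !!(!!p2 && !p0 || !!p2 && p0 && p4 || !!p2 && p0 && p0 && !p4)
= (p1 && p2 || p1) && p0 || !!(!!p2 && !p0 || !!p2 && p0 && p4 || !!p2 && p0 && !p4)
= (p1 && p2 || p1) && p0 || !!(!!p2 && !p0 || !!p2 && p0)
= (p1 && p2 || p1) && p0 || !!!!p2
= p1 && p0 || !!!!p2
= p1 && p0 || !!p2
= p1 && p0 || p2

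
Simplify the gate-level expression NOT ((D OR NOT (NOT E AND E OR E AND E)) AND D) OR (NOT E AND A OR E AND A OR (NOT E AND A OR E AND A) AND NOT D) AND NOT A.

NOT ((D OR NOT (NOT E AND E OR E AND E)) AND D) OR (NOT E AND A OR E AND A OR (NOT E AND A OR E AND A) AND NOT D) AND NOT A
= NOT ((D OR NOT (NOT E AND E OR E AND E)) AND D) OR (NOT E AND A OR E AND A) AND NOT A   — absorption
= NOT ((D OR NOT E) AND D) OR (NOT E AND A OR E AND A) AND NOT A   — distribution
= NOT ((D OR NOT E) AND D) OR A AND NOT A   — distribution
= NOT D OR A AND NOT A   — absorption
= NOT D   — complement / identity

NOT D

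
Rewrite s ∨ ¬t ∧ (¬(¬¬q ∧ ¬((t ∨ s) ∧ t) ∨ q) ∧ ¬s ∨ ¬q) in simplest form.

s ∨ ¬t ∧ ¬q

s ∨ ¬t ∧ (¬(¬¬q ∧ ¬((t ∨ s) ∧ t) ∨ q) ∧ ¬s ∨ ¬q)
= s ∨ ¬t ∧ (¬(¬¬q ∧ ¬t ∨ q) ∧ ¬s ∨ ¬q)
= s ∨ ¬t ∧ (¬(q ∧ ¬t ∨ q) ∧ ¬s ∨ ¬q)
= s ∨ ¬t ∧ (¬q ∧ ¬s ∨ ¬q)
= s ∨ ¬t ∧ ¬q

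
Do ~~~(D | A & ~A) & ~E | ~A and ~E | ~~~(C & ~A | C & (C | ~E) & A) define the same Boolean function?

E1: ~~~(D | A & ~A) & ~E | ~A
    = ~~~D & ~E | ~A   [complement / identity]
    = ~D & ~E | ~A   [double negation]
E2: ~E | ~~~(C & ~A | C & (C | ~E) & A)
    = ~E | ~~~(C & ~A | C & A)   [absorption]
    = ~E | ~~~C   [distribution]
    = ~E | ~C   [double negation]
These differ: at A=0, C=1, D=1, E=1, E1 = 1 but E2 = 0.

No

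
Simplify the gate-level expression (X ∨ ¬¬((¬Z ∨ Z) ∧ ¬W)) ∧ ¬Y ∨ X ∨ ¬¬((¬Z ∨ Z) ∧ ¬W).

X ∨ ¬W

(X ∨ ¬¬((¬Z ∨ Z) ∧ ¬W)) ∧ ¬Y ∨ X ∨ ¬¬((¬Z ∨ Z) ∧ ¬W)
= X ∨ ¬¬((¬Z ∨ Z) ∧ ¬W)
= X ∨ ¬¬¬W
= X ∨ ¬W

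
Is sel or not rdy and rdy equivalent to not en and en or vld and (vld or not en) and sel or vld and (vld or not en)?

E1: sel or not rdy and rdy
    = sel
E2: not en and en or vld and (vld or not en) and sel or vld and (vld or not en)
    = not en and en or vld and sel or vld and (vld or not en)
    = not en and en or vld and sel or vld
    = not en and en or vld
    = vld
These differ: at en=1, rdy=0, sel=1, vld=0, E1 = 1 but E2 = 0.

No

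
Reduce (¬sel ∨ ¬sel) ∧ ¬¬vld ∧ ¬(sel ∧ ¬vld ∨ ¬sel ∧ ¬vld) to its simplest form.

¬sel ∧ vld

(¬sel ∨ ¬sel) ∧ ¬¬vld ∧ ¬(sel ∧ ¬vld ∨ ¬sel ∧ ¬vld)
= ¬sel ∧ ¬¬vld ∧ ¬(sel ∧ ¬vld ∨ ¬sel ∧ ¬vld)
= ¬sel ∧ ¬¬vld ∧ ¬¬vld
= ¬sel ∧ ¬¬vld
= ¬sel ∧ vld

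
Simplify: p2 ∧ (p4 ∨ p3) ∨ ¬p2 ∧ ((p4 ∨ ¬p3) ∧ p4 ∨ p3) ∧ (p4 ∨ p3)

p2 ∧ (p4 ∨ p3) ∨ ¬p2 ∧ ((p4 ∨ ¬p3) ∧ p4 ∨ p3) ∧ (p4 ∨ p3)
= p2 ∧ (p4 ∨ p3) ∨ ¬p2 ∧ (p4 ∨ p3) ∧ (p4 ∨ p3)   (absorption)
= p2 ∧ (p4 ∨ p3) ∨ ¬p2 ∧ (p4 ∨ p3)   (idempotence)
= p4 ∨ p3   (distribution)

p4 ∨ p3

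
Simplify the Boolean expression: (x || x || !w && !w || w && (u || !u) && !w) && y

(x || !w) && y

(x || x || !w && !w || w && (u || !u) && !w) && y
= (x || x || !w && !w || w && !w) && y   — complement / identity
= (x || x || !w) && y   — distribution
= (x || !w) && y   — idempotence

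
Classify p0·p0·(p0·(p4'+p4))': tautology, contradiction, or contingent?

contradiction

p0·p0·(p0·(p4'+p4))'
= p0·p0·p0'
= p0·p0'
= 0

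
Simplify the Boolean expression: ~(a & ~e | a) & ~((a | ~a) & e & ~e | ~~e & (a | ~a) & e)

~a & ~e

~(a & ~e | a) & ~((a | ~a) & e & ~e | ~~e & (a | ~a) & e)
= ~(a & ~e | a) & ~((a | ~a) & e & ~e | e & (a | ~a) & e)   [double negation]
= ~(a & ~e | a) & ~((a | ~a) & e)   [distribution]
= ~(a & ~e | a) & ~e   [complement / identity]
= ~a & ~e   [absorption]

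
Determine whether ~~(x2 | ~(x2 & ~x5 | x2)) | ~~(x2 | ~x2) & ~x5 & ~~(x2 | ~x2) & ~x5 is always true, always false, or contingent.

~~(x2 | ~(x2 & ~x5 | x2)) | ~~(x2 | ~x2) & ~x5 & ~~(x2 | ~x2) & ~x5
= ~~(x2 | ~(x2 & ~x5 | x2)) | ~~(x2 | ~x2) & ~x5   (idempotence)
= ~~(x2 | ~x2) | ~~(x2 | ~x2) & ~x5   (absorption)
= ~~(x2 | ~x2)   (absorption)
= x2 | ~x2   (double negation)
= 1   (complement)

always true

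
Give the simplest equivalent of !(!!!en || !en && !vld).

!(!!!en || !en && !vld)
= !(!en || !en && !vld)   [double negation]
= !!en   [absorption]
= en   [double negation]

en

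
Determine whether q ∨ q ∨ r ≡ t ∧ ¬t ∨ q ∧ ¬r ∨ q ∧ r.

No

E1: q ∨ q ∨ r
    = q ∨ r
E2: t ∧ ¬t ∨ q ∧ ¬r ∨ q ∧ r
    = q ∧ ¬r ∨ q ∧ r
    = q
These differ: at q=0, r=1, t=0, E1 = 1 but E2 = 0.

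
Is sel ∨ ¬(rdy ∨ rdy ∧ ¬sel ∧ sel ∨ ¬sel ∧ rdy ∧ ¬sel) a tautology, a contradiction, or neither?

neither

sel ∨ ¬(rdy ∨ rdy ∧ ¬sel ∧ sel ∨ ¬sel ∧ rdy ∧ ¬sel)
= sel ∨ ¬(rdy ∨ rdy ∧ ¬sel)   — distribution
= sel ∨ ¬rdy   — absorption
This depends on rdy, sel, so it is not a constant.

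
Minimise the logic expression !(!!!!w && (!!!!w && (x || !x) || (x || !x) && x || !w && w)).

!w

!(!!!!w && (!!!!w && (x || !x) || (x || !x) && x || !w && w))
= !(!!!!w && ((!!!!w || x) && (x || !x) || !w && w))
= !(!!!!w && (!!!!w || x) && (x || !x))
= !(!!!!w && (!!!!w || x))
= !!!!!w
= !!!w
= !w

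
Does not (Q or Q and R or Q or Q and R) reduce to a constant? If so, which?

not (Q or Q and R or Q or Q and R)
= not (Q or Q and R)
= not Q
This depends on Q, so it is not a constant.

no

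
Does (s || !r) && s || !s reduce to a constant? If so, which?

yes, True

(s || !r) && s || !s
= s || !s   (absorption)
= true   (complement)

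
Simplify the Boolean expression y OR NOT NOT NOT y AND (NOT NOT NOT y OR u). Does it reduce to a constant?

TRUE

y OR NOT NOT NOT y AND (NOT NOT NOT y OR u)
= y OR NOT NOT NOT y
= y OR NOT y
= TRUE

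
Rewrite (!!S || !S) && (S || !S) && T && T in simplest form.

T

(!!S || !S) && (S || !S) && T && T
= (!!S || !S) && T && T   [complement / identity]
= (S || !S) && T && T   [double negation]
= T && T   [complement / identity]
= T   [idempotence]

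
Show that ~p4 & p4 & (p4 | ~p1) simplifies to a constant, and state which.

0

~p4 & p4 & (p4 | ~p1)
= ~p4 & p4   (absorption)
= 0   (complement)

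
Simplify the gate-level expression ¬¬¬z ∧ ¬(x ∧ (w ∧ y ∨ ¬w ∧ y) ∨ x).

¬¬¬z ∧ ¬(x ∧ (w ∧ y ∨ ¬w ∧ y) ∨ x)
= ¬¬¬z ∧ ¬(x ∧ y ∨ x)   [distribution]
= ¬¬¬z ∧ ¬x   [absorption]
= ¬z ∧ ¬x   [double negation]

¬z ∧ ¬x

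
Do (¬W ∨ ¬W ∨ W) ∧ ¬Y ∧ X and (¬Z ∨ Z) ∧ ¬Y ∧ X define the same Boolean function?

E1: (¬W ∨ ¬W ∨ W) ∧ ¬Y ∧ X
    = (¬W ∨ W) ∧ ¬Y ∧ X   [idempotence]
    = ¬Y ∧ X   [complement / identity]
E2: (¬Z ∨ Z) ∧ ¬Y ∧ X
    = ¬Y ∧ X   [complement / identity]
Both reduce to ¬Y ∧ X, so they are equivalent.

Yes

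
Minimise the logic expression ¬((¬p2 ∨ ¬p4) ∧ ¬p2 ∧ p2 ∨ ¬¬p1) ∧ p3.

¬p1 ∧ p3

¬((¬p2 ∨ ¬p4) ∧ ¬p2 ∧ p2 ∨ ¬¬p1) ∧ p3
= ¬(¬p2 ∧ p2 ∨ ¬¬p1) ∧ p3
= ¬¬¬p1 ∧ p3
= ¬p1 ∧ p3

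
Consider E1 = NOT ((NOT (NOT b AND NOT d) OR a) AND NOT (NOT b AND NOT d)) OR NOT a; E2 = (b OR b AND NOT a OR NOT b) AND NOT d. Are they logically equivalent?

E1: NOT ((NOT (NOT b AND NOT d) OR a) AND NOT (NOT b AND NOT d)) OR NOT a
    = NOT NOT (NOT b AND NOT d) OR NOT a   [absorption]
    = NOT b AND NOT d OR NOT a   [double negation]
E2: (b OR b AND NOT a OR NOT b) AND NOT d
    = (b OR NOT b) AND NOT d   [absorption]
    = NOT d   [complement / identity]
These differ: at a=0, b=0, d=1, E1 = 1 but E2 = 0.

No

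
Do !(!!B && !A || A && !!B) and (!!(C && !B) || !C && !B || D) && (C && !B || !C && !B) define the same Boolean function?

Yes

E1: !(!!B && !A || A && !!B)
    = !!!B   (distribution)
    = !B   (double negation)
E2: (!!(C && !B) || !C && !B || D) && (C && !B || !C && !B)
    = (C && !B || !C && !B || D) && (C && !B || !C && !B)   (double negation)
    = C && !B || !C && !B   (absorption)
    = !B   (distribution)
Both reduce to !B, so they are equivalent.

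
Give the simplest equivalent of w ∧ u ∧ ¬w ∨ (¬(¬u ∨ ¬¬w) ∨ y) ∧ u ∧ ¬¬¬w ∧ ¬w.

u ∧ ¬w

w ∧ u ∧ ¬w ∨ (¬(¬u ∨ ¬¬w) ∨ y) ∧ u ∧ ¬¬¬w ∧ ¬w
= w ∧ u ∧ ¬w ∨ (u ∧ ¬w ∨ y) ∧ u ∧ ¬¬¬w ∧ ¬w   (De Morgan)
= w ∧ u ∧ ¬w ∨ (u ∧ ¬w ∨ y) ∧ u ∧ ¬w ∧ ¬w   (double negation)
= w ∧ u ∧ ¬w ∨ u ∧ ¬w ∧ ¬w   (absorption)
= u ∧ ¬w   (distribution)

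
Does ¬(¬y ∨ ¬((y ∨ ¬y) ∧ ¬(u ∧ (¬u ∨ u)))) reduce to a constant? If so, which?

no

¬(¬y ∨ ¬((y ∨ ¬y) ∧ ¬(u ∧ (¬u ∨ u))))
= y ∧ (y ∨ ¬y) ∧ ¬(u ∧ (¬u ∨ u))   [De Morgan]
= y ∧ ¬(u ∧ (¬u ∨ u))   [complement / identity]
= y ∧ ¬u   [complement / identity]
This depends on u, y, so it is not a constant.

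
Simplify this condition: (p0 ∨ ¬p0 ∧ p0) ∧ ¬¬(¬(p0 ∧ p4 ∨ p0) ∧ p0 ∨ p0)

(p0 ∨ ¬p0 ∧ p0) ∧ ¬¬(¬(p0 ∧ p4 ∨ p0) ∧ p0 ∨ p0)
= (p0 ∨ ¬p0 ∧ p0) ∧ (¬(p0 ∧ p4 ∨ p0) ∧ p0 ∨ p0)
= (p0 ∨ ¬p0 ∧ p0) ∧ (¬p0 ∧ p0 ∨ p0)
= p0 ∧ p0 ∨ ¬p0 ∧ p0
= p0

p0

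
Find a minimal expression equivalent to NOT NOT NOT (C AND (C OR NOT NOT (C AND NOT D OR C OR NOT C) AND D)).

NOT C

NOT NOT NOT (C AND (C OR NOT NOT (C AND NOT D OR C OR NOT C) AND D))
= NOT NOT NOT (C AND (C OR NOT NOT (C OR NOT C) AND D))   [absorption]
= NOT (C AND (C OR NOT NOT (C OR NOT C) AND D))   [double negation]
= NOT (C AND (C OR (C OR NOT C) AND D))   [double negation]
= NOT (C AND (C OR D))   [complement / identity]
= NOT C   [absorption]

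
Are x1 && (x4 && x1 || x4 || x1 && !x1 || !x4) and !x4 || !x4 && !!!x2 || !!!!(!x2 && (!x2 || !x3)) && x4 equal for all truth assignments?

E1: x1 && (x4 && x1 || x4 || x1 && !x1 || !x4)
    = x1 && (x4 && x1 || x4 || !x4)   [complement / identity]
    = x1 && (x4 || !x4)   [absorption]
    = x1   [complement / identity]
E2: !x4 || !x4 && !!!x2 || !!!!(!x2 && (!x2 || !x3)) && x4
    = !x4 || !x4 && !!!x2 || !!!!!x2 && x4   [absorption]
    = !x4 || !x4 && !!!x2 || !!!x2 && x4   [double negation]
    = !x4 || !!!x2   [distribution]
    = !x4 || !x2   [double negation]
These differ: at x1=0, x2=0, x3=0, x4=0, E1 = 0 but E2 = 1.

No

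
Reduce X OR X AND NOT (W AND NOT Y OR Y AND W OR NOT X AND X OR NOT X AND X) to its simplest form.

X OR X AND NOT (W AND NOT Y OR Y AND W OR NOT X AND X OR NOT X AND X)
= X OR X AND NOT (W AND NOT Y OR Y AND W OR NOT X AND X)   — complement / identity
= X OR X AND NOT (W AND NOT Y OR Y AND W)   — complement / identity
= X OR X AND NOT W   — distribution
= X   — absorption

X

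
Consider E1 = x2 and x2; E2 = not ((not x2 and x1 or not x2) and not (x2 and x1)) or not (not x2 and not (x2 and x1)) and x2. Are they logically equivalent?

Yes

E1: x2 and x2
    = x2   [idempotence]
E2: not ((not x2 and x1 or not x2) and not (x2 and x1)) or not (not x2 and not (x2 and x1)) and x2
    = not (not x2 and not (x2 and x1)) or not (not x2 and not (x2 and x1)) and x2   [absorption]
    = not (not x2 and not (x2 and x1))   [absorption]
    = x2 or x2 and x1   [De Morgan]
    = x2   [absorption]
Both reduce to x2, so they are equivalent.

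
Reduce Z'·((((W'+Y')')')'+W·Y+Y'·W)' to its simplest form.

Z'·W'

Z'·((((W'+Y')')')'+W·Y+Y'·W)'
= Z'·(((W·Y)')'+W·Y+Y'·W)'   — De Morgan
= Z'·(W·Y+W·Y+Y'·W)'   — double negation
= Z'·(W·Y+Y'·W)'   — idempotence
= Z'·W'   — distribution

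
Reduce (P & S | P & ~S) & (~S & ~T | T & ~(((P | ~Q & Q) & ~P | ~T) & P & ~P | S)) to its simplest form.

P & ~S

(P & S | P & ~S) & (~S & ~T | T & ~(((P | ~Q & Q) & ~P | ~T) & P & ~P | S))
= P & (~S & ~T | T & ~(((P | ~Q & Q) & ~P | ~T) & P & ~P | S))
= P & (~S & ~T | T & ~((P & ~P | ~T) & P & ~P | S))
= P & (~S & ~T | T & ~(P & ~P | S))
= P & (~S & ~T | T & ~S)
= P & ~S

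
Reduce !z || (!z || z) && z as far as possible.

!z || (!z || z) && z
= !z || z   — complement / identity
= true   — complement

true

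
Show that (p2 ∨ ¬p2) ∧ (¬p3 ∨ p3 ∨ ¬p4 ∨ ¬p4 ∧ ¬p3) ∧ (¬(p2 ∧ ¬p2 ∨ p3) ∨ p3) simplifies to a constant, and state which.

True

(p2 ∨ ¬p2) ∧ (¬p3 ∨ p3 ∨ ¬p4 ∨ ¬p4 ∧ ¬p3) ∧ (¬(p2 ∧ ¬p2 ∨ p3) ∨ p3)
= (p2 ∨ ¬p2) ∧ (¬p3 ∨ p3 ∨ ¬p4 ∨ ¬p4 ∧ ¬p3) ∧ (¬p3 ∨ p3)
= (¬p3 ∨ p3 ∨ ¬p4 ∨ ¬p4 ∧ ¬p3) ∧ (¬p3 ∨ p3)
= (¬p3 ∨ p3 ∨ ¬p4) ∧ (¬p3 ∨ p3)
= ¬p3 ∨ p3
= True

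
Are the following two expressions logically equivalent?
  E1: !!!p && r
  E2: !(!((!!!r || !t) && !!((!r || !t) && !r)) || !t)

No

E1: !!!p && r
    = !p && r   — double negation
E2: !(!((!!!r || !t) && !!((!r || !t) && !r)) || !t)
    = !(!((!!!r || !t) && !!!r) || !t)   — absorption
    = !(!!!!r || !t)   — absorption
    = !!!r && t   — De Morgan
    = !r && t   — double negation
These differ: at p=0, r=0, t=1, E1 = 0 but E2 = 1.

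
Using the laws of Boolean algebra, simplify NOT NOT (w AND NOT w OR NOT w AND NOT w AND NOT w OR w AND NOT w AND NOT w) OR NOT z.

NOT NOT (w AND NOT w OR NOT w AND NOT w AND NOT w OR w AND NOT w AND NOT w) OR NOT z
= NOT NOT (w AND NOT w OR NOT w AND NOT w) OR NOT z   (distribution)
= NOT NOT NOT w OR NOT z   (distribution)
= NOT w OR NOT z   (double negation)

NOT w OR NOT z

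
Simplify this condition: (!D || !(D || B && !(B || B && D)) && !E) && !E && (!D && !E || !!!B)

(!D || !(D || B && !(B || B && D)) && !E) && !E && (!D && !E || !!!B)
= (!D || !(D || B && !(B || B && D)) && !E) && !E && (!D && !E || !B)   — double negation
= (!D || !(D || B && !B) && !E) && !E && (!D && !E || !B)   — absorption
= (!D || !D && !E) && !E && (!D && !E || !B)   — complement / identity
= !D && !E && (!D && !E || !B)   — absorption
= !D && !E   — absorption

!D && !E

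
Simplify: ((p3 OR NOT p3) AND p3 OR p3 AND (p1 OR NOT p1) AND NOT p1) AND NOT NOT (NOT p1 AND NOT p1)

((p3 OR NOT p3) AND p3 OR p3 AND (p1 OR NOT p1) AND NOT p1) AND NOT NOT (NOT p1 AND NOT p1)
= ((p3 OR NOT p3) AND p3 OR p3 AND NOT p1) AND NOT NOT (NOT p1 AND NOT p1)   [complement / identity]
= (p3 OR p3 AND NOT p1) AND NOT NOT (NOT p1 AND NOT p1)   [complement / identity]
= (p3 OR p3 AND NOT p1) AND NOT NOT NOT p1   [idempotence]
= p3 AND NOT NOT NOT p1   [absorption]
= p3 AND NOT p1   [double negation]

p3 AND NOT p1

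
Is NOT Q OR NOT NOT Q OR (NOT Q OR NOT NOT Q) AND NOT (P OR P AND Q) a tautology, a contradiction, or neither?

NOT Q OR NOT NOT Q OR (NOT Q OR NOT NOT Q) AND NOT (P OR P AND Q)
= NOT Q OR NOT NOT Q OR (NOT Q OR NOT NOT Q) AND NOT P   — absorption
= NOT Q OR NOT NOT Q   — absorption
= NOT Q OR Q   — double negation
= TRUE   — complement

tautology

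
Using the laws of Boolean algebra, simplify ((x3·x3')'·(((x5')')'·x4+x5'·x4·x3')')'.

((x3·x3')'·(((x5')')'·x4+x5'·x4·x3')')'
= x3·x3'+((x5')')'·x4+x5'·x4·x3'
= ((x5')')'·x4+x5'·x4·x3'
= x5'·x4+x5'·x4·x3'
= x5'·x4

x5'·x4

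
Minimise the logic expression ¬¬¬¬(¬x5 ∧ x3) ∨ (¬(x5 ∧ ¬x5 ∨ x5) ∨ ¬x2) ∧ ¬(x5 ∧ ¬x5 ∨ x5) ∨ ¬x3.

¬x5 ∨ ¬x3

¬¬¬¬(¬x5 ∧ x3) ∨ (¬(x5 ∧ ¬x5 ∨ x5) ∨ ¬x2) ∧ ¬(x5 ∧ ¬x5 ∨ x5) ∨ ¬x3
= ¬¬¬¬(¬x5 ∧ x3) ∨ ¬(x5 ∧ ¬x5 ∨ x5) ∨ ¬x3
= ¬¬¬¬(¬x5 ∧ x3) ∨ ¬x5 ∨ ¬x3
= ¬¬(¬x5 ∧ x3) ∨ ¬x5 ∨ ¬x3
= ¬x5 ∧ x3 ∨ ¬x5 ∨ ¬x3
= ¬x5 ∨ ¬x3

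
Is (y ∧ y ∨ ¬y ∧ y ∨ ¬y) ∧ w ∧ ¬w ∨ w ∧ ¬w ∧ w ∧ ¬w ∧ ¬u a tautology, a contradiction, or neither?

contradiction

(y ∧ y ∨ ¬y ∧ y ∨ ¬y) ∧ w ∧ ¬w ∨ w ∧ ¬w ∧ w ∧ ¬w ∧ ¬u
= (y ∨ ¬y) ∧ w ∧ ¬w ∨ w ∧ ¬w ∧ w ∧ ¬w ∧ ¬u   — distribution
= (y ∨ ¬y) ∧ w ∧ ¬w ∨ w ∧ ¬w ∧ ¬u   — idempotence
= w ∧ ¬w ∨ w ∧ ¬w ∧ ¬u   — complement / identity
= w ∧ ¬w   — absorption
= False   — complement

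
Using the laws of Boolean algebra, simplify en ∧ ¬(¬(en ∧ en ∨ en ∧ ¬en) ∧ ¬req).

en

en ∧ ¬(¬(en ∧ en ∨ en ∧ ¬en) ∧ ¬req)
= en ∧ ¬(¬en ∧ ¬req)
= en ∧ (en ∨ req)
= en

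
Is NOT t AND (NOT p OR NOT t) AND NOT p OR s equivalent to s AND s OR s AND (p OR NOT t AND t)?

No

E1: NOT t AND (NOT p OR NOT t) AND NOT p OR s
    = NOT t AND NOT p OR s
E2: s AND s OR s AND (p OR NOT t AND t)
    = s AND s OR s AND p
    = s OR s AND p
    = s
These differ: at p=0, s=0, t=0, E1 = 1 but E2 = 0.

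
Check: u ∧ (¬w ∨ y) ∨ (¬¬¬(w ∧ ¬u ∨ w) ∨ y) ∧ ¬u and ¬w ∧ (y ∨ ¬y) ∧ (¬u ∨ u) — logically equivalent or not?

No

E1: u ∧ (¬w ∨ y) ∨ (¬¬¬(w ∧ ¬u ∨ w) ∨ y) ∧ ¬u
    = u ∧ (¬w ∨ y) ∨ (¬(w ∧ ¬u ∨ w) ∨ y) ∧ ¬u   — double negation
    = u ∧ (¬w ∨ y) ∨ (¬w ∨ y) ∧ ¬u   — absorption
    = ¬w ∨ y   — distribution
E2: ¬w ∧ (y ∨ ¬y) ∧ (¬u ∨ u)
    = ¬w ∧ (¬u ∨ u)   — complement / identity
    = ¬w   — complement / identity
These differ: at u=0, w=1, y=1, E1 = 1 but E2 = 0.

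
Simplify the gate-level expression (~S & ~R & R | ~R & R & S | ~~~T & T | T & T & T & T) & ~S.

(~S & ~R & R | ~R & R & S | ~~~T & T | T & T & T & T) & ~S
= (~S & ~R & R | ~R & R & S | ~~~T & T | T & T) & ~S   [idempotence]
= (~R & R | ~~~T & T | T & T) & ~S   [distribution]
= (~R & R | ~T & T | T & T) & ~S   [double negation]
= (~R & R | T) & ~S   [distribution]
= T & ~S   [complement / identity]

T & ~S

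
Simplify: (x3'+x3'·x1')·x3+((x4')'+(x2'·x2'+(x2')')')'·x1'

x4'·x1'

(x3'+x3'·x1')·x3+((x4')'+(x2'·x2'+(x2')')')'·x1'
= x3'·x3+((x4')'+(x2'·x2'+(x2')')')'·x1'
= x3'·x3+((x4')'+(x2'+(x2')')')'·x1'
= x3'·x3+x4'·(x2'+(x2')')·x1'
= x3'·x3+x4'·(x2'+x2)·x1'
= x4'·(x2'+x2)·x1'
= x4'·x1'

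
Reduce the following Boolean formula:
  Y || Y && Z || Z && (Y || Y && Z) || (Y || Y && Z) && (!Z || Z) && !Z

Y

Y || Y && Z || Z && (Y || Y && Z) || (Y || Y && Z) && (!Z || Z) && !Z
= Y || Y && Z || Z && (Y || Y && Z) || (Y || Y && Z) && !Z   — complement / identity
= Y || Y && Z || Y || Y && Z   — distribution
= Y || Y && Z   — idempotence
= Y   — absorption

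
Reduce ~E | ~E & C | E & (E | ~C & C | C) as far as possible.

~E | ~E & C | E & (E | ~C & C | C)
= ~E | E & (E | ~C & C | C)   (absorption)
= ~E | E & (E | C)   (complement / identity)
= ~E | E   (absorption)
= 1   (complement)

1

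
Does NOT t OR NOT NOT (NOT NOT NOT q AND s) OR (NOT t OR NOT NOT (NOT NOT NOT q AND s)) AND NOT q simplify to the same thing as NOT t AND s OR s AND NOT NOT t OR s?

E1: NOT t OR NOT NOT (NOT NOT NOT q AND s) OR (NOT t OR NOT NOT (NOT NOT NOT q AND s)) AND NOT q
    = NOT t OR NOT NOT (NOT NOT NOT q AND s)   (absorption)
    = NOT t OR NOT NOT NOT q AND s   (double negation)
    = NOT t OR NOT q AND s   (double negation)
E2: NOT t AND s OR s AND NOT NOT t OR s
    = NOT t AND s OR s AND t OR s   (double negation)
    = s OR s   (distribution)
    = s   (idempotence)
These differ: at q=1, s=0, t=0, E1 = 1 but E2 = 0.

No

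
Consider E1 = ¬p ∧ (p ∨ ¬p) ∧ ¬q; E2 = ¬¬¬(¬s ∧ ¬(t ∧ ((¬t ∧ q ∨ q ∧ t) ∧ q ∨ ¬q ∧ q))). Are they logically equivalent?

E1: ¬p ∧ (p ∨ ¬p) ∧ ¬q
    = ¬p ∧ ¬q   [complement / identity]
E2: ¬¬¬(¬s ∧ ¬(t ∧ ((¬t ∧ q ∨ q ∧ t) ∧ q ∨ ¬q ∧ q)))
    = ¬¬¬(¬s ∧ ¬(t ∧ (q ∧ q ∨ ¬q ∧ q)))   [distribution]
    = ¬(¬s ∧ ¬(t ∧ (q ∧ q ∨ ¬q ∧ q)))   [double negation]
    = ¬(¬s ∧ ¬(t ∧ q))   [distribution]
    = s ∨ t ∧ q   [De Morgan]
These differ: at p=0, q=1, s=1, t=1, E1 = 0 but E2 = 1.

No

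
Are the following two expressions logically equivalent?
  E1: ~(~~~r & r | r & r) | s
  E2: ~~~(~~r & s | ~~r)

E1: ~(~~~r & r | r & r) | s
    = ~(~r & r | r & r) | s   [double negation]
    = ~r | s   [distribution]
E2: ~~~(~~r & s | ~~r)
    = ~~~~~r   [absorption]
    = ~~~r   [double negation]
    = ~r   [double negation]
These differ: at r=1, s=1, E1 = 1 but E2 = 0.

No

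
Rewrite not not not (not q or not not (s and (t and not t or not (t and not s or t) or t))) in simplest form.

q and not s

not not not (not q or not not (s and (t and not t or not (t and not s or t) or t)))
= not (not q or not not (s and (t and not t or not (t and not s or t) or t)))   [double negation]
= not (not q or not not (s and (t and not t or not t or t)))   [absorption]
= not (not q or not not (s and (not t or t)))   [complement / identity]
= not (not q or not not s)   [complement / identity]
= q and not s   [De Morgan]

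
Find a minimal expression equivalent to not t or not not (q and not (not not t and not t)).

not t or q

not t or not not (q and not (not not t and not t))
= not t or not not (q and (not t or t))   (De Morgan)
= not t or q and (not t or t)   (double negation)
= not t or q   (complement / identity)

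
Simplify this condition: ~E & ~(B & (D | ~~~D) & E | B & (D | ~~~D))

~E & ~(B & (D | ~~~D) & E | B & (D | ~~~D))
= ~E & ~(B & (D | ~~~D))   [absorption]
= ~E & ~(B & (D | ~D))   [double negation]
= ~E & ~B   [complement / identity]

~E & ~B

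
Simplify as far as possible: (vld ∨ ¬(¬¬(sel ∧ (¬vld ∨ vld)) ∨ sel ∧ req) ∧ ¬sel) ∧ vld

(vld ∨ ¬(¬¬(sel ∧ (¬vld ∨ vld)) ∨ sel ∧ req) ∧ ¬sel) ∧ vld
= (vld ∨ ¬(¬¬sel ∨ sel ∧ req) ∧ ¬sel) ∧ vld   (complement / identity)
= (vld ∨ ¬(sel ∨ sel ∧ req) ∧ ¬sel) ∧ vld   (double negation)
= (vld ∨ ¬sel ∧ ¬sel) ∧ vld   (absorption)
= (vld ∨ ¬sel) ∧ vld   (idempotence)
= vld   (absorption)

vld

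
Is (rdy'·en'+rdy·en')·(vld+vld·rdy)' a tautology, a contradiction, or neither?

(rdy'·en'+rdy·en')·(vld+vld·rdy)'
= en'·(vld+vld·rdy)'   [distribution]
= en'·vld'   [absorption]
This depends on en, vld, so it is not a constant.

neither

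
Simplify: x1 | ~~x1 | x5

x1 | ~~x1 | x5
= x1 | x1 | x5   [double negation]
= x1 | x5   [idempotence]

x1 | x5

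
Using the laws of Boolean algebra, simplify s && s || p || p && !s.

s && s || p || p && !s
= s && s || p   — absorption
= s || p   — idempotence

s || p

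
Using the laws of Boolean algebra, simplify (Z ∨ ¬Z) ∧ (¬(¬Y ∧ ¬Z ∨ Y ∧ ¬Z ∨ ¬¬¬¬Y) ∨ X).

Z ∧ ¬Y ∨ X

(Z ∨ ¬Z) ∧ (¬(¬Y ∧ ¬Z ∨ Y ∧ ¬Z ∨ ¬¬¬¬Y) ∨ X)
= (Z ∨ ¬Z) ∧ (¬(¬Z ∨ ¬¬¬¬Y) ∨ X)   (distribution)
= ¬(¬Z ∨ ¬¬¬¬Y) ∨ X   (complement / identity)
= ¬(¬Z ∨ ¬¬Y) ∨ X   (double negation)
= Z ∧ ¬Y ∨ X   (De Morgan)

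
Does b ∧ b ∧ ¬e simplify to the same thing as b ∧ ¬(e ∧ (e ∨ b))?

Yes

E1: b ∧ b ∧ ¬e
    = b ∧ ¬e   — idempotence
E2: b ∧ ¬(e ∧ (e ∨ b))
    = b ∧ ¬e   — absorption
Both reduce to b ∧ ¬e, so they are equivalent.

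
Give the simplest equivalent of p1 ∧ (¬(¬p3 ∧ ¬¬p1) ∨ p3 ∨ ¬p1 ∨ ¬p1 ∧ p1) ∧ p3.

p1 ∧ p3

p1 ∧ (¬(¬p3 ∧ ¬¬p1) ∨ p3 ∨ ¬p1 ∨ ¬p1 ∧ p1) ∧ p3
= p1 ∧ (¬(¬p3 ∧ ¬¬p1) ∨ p3 ∨ ¬p1) ∧ p3   — complement / identity
= p1 ∧ (p3 ∨ ¬p1 ∨ p3 ∨ ¬p1) ∧ p3   — De Morgan
= p1 ∧ (p3 ∨ ¬p1) ∧ p3   — idempotence
= p1 ∧ p3   — absorption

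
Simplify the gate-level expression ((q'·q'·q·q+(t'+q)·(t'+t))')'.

((q'·q'·q·q+(t'+q)·(t'+t))')'
= ((q'·q'·q·q+t'+q)')'
= ((q'·q·q+t'+q)')'
= ((q'·q+t'+q)')'
= q'·q+t'+q
= t'+q

t'+q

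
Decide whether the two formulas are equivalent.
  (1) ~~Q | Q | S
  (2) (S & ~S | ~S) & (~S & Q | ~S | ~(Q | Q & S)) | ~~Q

E1: ~~Q | Q | S
    = Q | Q | S
    = Q | S
E2: (S & ~S | ~S) & (~S & Q | ~S | ~(Q | Q & S)) | ~~Q
    = (S & ~S | ~S) & (~S | ~(Q | Q & S)) | ~~Q
    = (S & ~S | ~S) & (~S | ~Q) | ~~Q
    = ~S & (~S | ~Q) | ~~Q
    = ~S | ~~Q
    = ~S | Q
These differ: at Q=0, S=1, E1 = 1 but E2 = 0.

No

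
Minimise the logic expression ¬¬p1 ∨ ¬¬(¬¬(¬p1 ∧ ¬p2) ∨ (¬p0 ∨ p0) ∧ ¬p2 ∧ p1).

¬¬p1 ∨ ¬¬(¬¬(¬p1 ∧ ¬p2) ∨ (¬p0 ∨ p0) ∧ ¬p2 ∧ p1)
= p1 ∨ ¬¬(¬¬(¬p1 ∧ ¬p2) ∨ (¬p0 ∨ p0) ∧ ¬p2 ∧ p1)   (double negation)
= p1 ∨ ¬¬(¬p1 ∧ ¬p2) ∨ (¬p0 ∨ p0) ∧ ¬p2 ∧ p1   (double negation)
= p1 ∨ ¬p1 ∧ ¬p2 ∨ (¬p0 ∨ p0) ∧ ¬p2 ∧ p1   (double negation)
= p1 ∨ ¬p1 ∧ ¬p2 ∨ ¬p2 ∧ p1   (complement / identity)
= p1 ∨ ¬p2   (distribution)

p1 ∨ ¬p2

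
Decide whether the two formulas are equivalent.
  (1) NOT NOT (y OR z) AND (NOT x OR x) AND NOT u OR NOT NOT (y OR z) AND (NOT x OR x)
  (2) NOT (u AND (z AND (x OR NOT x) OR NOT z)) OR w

No

E1: NOT NOT (y OR z) AND (NOT x OR x) AND NOT u OR NOT NOT (y OR z) AND (NOT x OR x)
    = NOT NOT (y OR z) AND (NOT x OR x)   — absorption
    = (y OR z) AND (NOT x OR x)   — double negation
    = y OR z   — complement / identity
E2: NOT (u AND (z AND (x OR NOT x) OR NOT z)) OR w
    = NOT (u AND (z OR NOT z)) OR w   — complement / identity
    = NOT u OR w   — complement / identity
These differ: at u=1, w=1, x=0, y=0, z=0, E1 = 0 but E2 = 1.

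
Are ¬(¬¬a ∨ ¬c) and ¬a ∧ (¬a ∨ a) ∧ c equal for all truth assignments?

E1: ¬(¬¬a ∨ ¬c)
    = ¬a ∧ c   (De Morgan)
E2: ¬a ∧ (¬a ∨ a) ∧ c
    = ¬a ∧ c   (complement / identity)
Both reduce to ¬a ∧ c, so they are equivalent.

Yes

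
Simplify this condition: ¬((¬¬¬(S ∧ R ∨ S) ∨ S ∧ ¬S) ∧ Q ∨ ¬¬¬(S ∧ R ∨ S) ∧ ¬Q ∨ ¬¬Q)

¬((¬¬¬(S ∧ R ∨ S) ∨ S ∧ ¬S) ∧ Q ∨ ¬¬¬(S ∧ R ∨ S) ∧ ¬Q ∨ ¬¬Q)
= ¬(¬¬¬(S ∧ R ∨ S) ∧ Q ∨ ¬¬¬(S ∧ R ∨ S) ∧ ¬Q ∨ ¬¬Q)
= ¬(¬¬¬(S ∧ R ∨ S) ∨ ¬¬Q)
= ¬(¬¬¬S ∨ ¬¬Q)
= ¬(¬S ∨ ¬¬Q)
= S ∧ ¬Q

S ∧ ¬Q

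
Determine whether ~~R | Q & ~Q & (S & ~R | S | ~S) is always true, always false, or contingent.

contingent

~~R | Q & ~Q & (S & ~R | S | ~S)
= ~~R | Q & ~Q & (S | ~S)   — absorption
= R | Q & ~Q & (S | ~S)   — double negation
= R | Q & ~Q   — complement / identity
= R   — complement / identity
This depends on R, so it is not a constant.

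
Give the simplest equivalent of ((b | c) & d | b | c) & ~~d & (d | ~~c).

(b | c) & d

((b | c) & d | b | c) & ~~d & (d | ~~c)
= (b | c) & ~~d & (d | ~~c)   (absorption)
= (b | c) & d & (d | ~~c)   (double negation)
= (b | c) & d & (d | c)   (double negation)
= (b | c) & d   (absorption)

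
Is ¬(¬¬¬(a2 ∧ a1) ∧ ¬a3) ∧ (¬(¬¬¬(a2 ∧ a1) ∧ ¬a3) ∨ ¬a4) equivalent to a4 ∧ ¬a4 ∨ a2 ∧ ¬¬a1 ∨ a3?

Yes

E1: ¬(¬¬¬(a2 ∧ a1) ∧ ¬a3) ∧ (¬(¬¬¬(a2 ∧ a1) ∧ ¬a3) ∨ ¬a4)
    = ¬(¬¬¬(a2 ∧ a1) ∧ ¬a3)   (absorption)
    = ¬(¬(a2 ∧ a1) ∧ ¬a3)   (double negation)
    = a2 ∧ a1 ∨ a3   (De Morgan)
E2: a4 ∧ ¬a4 ∨ a2 ∧ ¬¬a1 ∨ a3
    = a4 ∧ ¬a4 ∨ a2 ∧ a1 ∨ a3   (double negation)
    = a2 ∧ a1 ∨ a3   (complement / identity)
Both reduce to a2 ∧ a1 ∨ a3, so they are equivalent.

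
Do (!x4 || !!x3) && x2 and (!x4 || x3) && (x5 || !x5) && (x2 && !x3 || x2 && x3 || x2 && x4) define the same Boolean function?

Yes

E1: (!x4 || !!x3) && x2
    = (!x4 || x3) && x2   — double negation
E2: (!x4 || x3) && (x5 || !x5) && (x2 && !x3 || x2 && x3 || x2 && x4)
    = (!x4 || x3) && (x2 && !x3 || x2 && x3 || x2 && x4)   — complement / identity
    = (!x4 || x3) && (x2 || x2 && x4)   — distribution
    = (!x4 || x3) && x2   — absorption
Both reduce to (!x4 || x3) && x2, so they are equivalent.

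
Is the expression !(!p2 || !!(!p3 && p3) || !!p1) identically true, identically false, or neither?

neither

!(!p2 || !!(!p3 && p3) || !!p1)
= !(!p2 || !p3 && p3 || !!p1)   (double negation)
= !(!p2 || !!p1)   (complement / identity)
= p2 && !p1   (De Morgan)
This depends on p1, p2, so it is not a constant.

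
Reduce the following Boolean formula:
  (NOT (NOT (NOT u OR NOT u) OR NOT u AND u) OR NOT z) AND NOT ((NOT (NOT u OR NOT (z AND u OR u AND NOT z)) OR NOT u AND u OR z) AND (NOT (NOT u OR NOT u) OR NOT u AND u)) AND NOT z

(NOT (NOT (NOT u OR NOT u) OR NOT u AND u) OR NOT z) AND NOT ((NOT (NOT u OR NOT (z AND u OR u AND NOT z)) OR NOT u AND u OR z) AND (NOT (NOT u OR NOT u) OR NOT u AND u)) AND NOT z
= (NOT (NOT (NOT u OR NOT u) OR NOT u AND u) OR NOT z) AND NOT ((NOT (NOT u OR NOT u) OR NOT u AND u OR z) AND (NOT (NOT u OR NOT u) OR NOT u AND u)) AND NOT z   [distribution]
= (NOT (NOT (NOT u OR NOT u) OR NOT u AND u) OR NOT z) AND NOT (NOT (NOT u OR NOT u) OR NOT u AND u) AND NOT z   [absorption]
= NOT (NOT (NOT u OR NOT u) OR NOT u AND u) AND NOT z   [absorption]
= NOT (u AND u OR NOT u AND u) AND NOT z   [De Morgan]
= NOT u AND NOT z   [distribution]

NOT u AND NOT z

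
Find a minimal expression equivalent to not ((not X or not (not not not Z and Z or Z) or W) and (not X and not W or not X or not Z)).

X and Z

not ((not X or not (not not not Z and Z or Z) or W) and (not X and not W or not X or not Z))
= not ((not X or not (not Z and Z or Z) or W) and (not X and not W or not X or not Z))
= not ((not X or not (not Z and Z or Z) or W) and (not X or not Z))
= not ((not X or not Z or W) and (not X or not Z))
= not (not X or not Z)
= X and Z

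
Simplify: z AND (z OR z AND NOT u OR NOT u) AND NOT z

z AND (z OR z AND NOT u OR NOT u) AND NOT z
= z AND (z OR NOT u) AND NOT z   — absorption
= z AND NOT z   — absorption
= FALSE   — complement

FALSE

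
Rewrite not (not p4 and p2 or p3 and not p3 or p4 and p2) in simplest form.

not (not p4 and p2 or p3 and not p3 or p4 and p2)
= not (not p4 and p2 or p4 and p2)
= not p2

not p2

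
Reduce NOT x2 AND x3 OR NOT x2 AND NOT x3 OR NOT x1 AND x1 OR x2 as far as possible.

NOT x2 AND x3 OR NOT x2 AND NOT x3 OR NOT x1 AND x1 OR x2
= NOT x2 OR NOT x1 AND x1 OR x2   (distribution)
= NOT x2 OR x2   (complement / identity)
= TRUE   (complement)

TRUE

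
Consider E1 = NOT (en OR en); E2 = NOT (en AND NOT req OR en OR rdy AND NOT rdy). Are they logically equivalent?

Yes

E1: NOT (en OR en)
    = NOT en
E2: NOT (en AND NOT req OR en OR rdy AND NOT rdy)
    = NOT (en AND NOT req OR en)
    = NOT en
Both reduce to NOT en, so they are equivalent.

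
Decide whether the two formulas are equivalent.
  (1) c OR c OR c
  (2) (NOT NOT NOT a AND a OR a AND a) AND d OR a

No

E1: c OR c OR c
    = c OR c   [idempotence]
    = c   [idempotence]
E2: (NOT NOT NOT a AND a OR a AND a) AND d OR a
    = (NOT a AND a OR a AND a) AND d OR a   [double negation]
    = a AND d OR a   [distribution]
    = a   [absorption]
These differ: at a=0, c=1, d=0, E1 = 1 but E2 = 0.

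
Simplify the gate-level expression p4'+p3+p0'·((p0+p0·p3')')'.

p4'+p3+p0'·((p0+p0·p3')')'
= p4'+p3+p0'·(p0')'   (absorption)
= p4'+p3+p0'·p0   (double negation)
= p4'+p3   (complement / identity)

p4'+p3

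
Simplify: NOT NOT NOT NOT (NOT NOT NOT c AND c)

NOT NOT NOT NOT (NOT NOT NOT c AND c)
= NOT NOT (NOT NOT NOT c AND c)   (double negation)
= NOT NOT NOT c AND c   (double negation)
= NOT c AND c   (double negation)
= FALSE   (complement)

FALSE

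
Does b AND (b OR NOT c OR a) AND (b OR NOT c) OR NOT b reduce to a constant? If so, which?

yes, True

b AND (b OR NOT c OR a) AND (b OR NOT c) OR NOT b
= b AND (b OR NOT c) OR NOT b
= b OR NOT b
= TRUE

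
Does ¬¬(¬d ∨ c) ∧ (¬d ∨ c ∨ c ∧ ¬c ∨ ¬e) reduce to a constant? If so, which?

¬¬(¬d ∨ c) ∧ (¬d ∨ c ∨ c ∧ ¬c ∨ ¬e)
= ¬¬(¬d ∨ c) ∧ (¬d ∨ c ∨ ¬e)   [complement / identity]
= (¬d ∨ c) ∧ (¬d ∨ c ∨ ¬e)   [double negation]
= ¬d ∨ c   [absorption]
This depends on c, d, so it is not a constant.

no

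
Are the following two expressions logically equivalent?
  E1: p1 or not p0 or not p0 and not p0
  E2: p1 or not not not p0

E1: p1 or not p0 or not p0 and not p0
    = p1 or not p0 or not p0   — idempotence
    = p1 or not p0   — idempotence
E2: p1 or not not not p0
    = p1 or not p0   — double negation
Both reduce to p1 or not p0, so they are equivalent.

Yes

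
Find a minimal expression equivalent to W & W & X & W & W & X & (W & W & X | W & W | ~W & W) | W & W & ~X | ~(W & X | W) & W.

W & W & X & W & W & X & (W & W & X | W & W | ~W & W) | W & W & ~X | ~(W & X | W) & W
= W & W & X & (W & W & X | W & W | ~W & W) | W & W & ~X | ~(W & X | W) & W   — idempotence
= W & W & X & (W & W & X | W) | W & W & ~X | ~(W & X | W) & W   — distribution
= W & W & X | W & W & ~X | ~(W & X | W) & W   — absorption
= W & W | ~(W & X | W) & W   — distribution
= W & W | ~W & W   — absorption
= W   — distribution

W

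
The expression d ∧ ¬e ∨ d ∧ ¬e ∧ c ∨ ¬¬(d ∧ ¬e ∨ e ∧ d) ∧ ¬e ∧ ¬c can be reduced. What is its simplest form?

d ∧ ¬e

d ∧ ¬e ∨ d ∧ ¬e ∧ c ∨ ¬¬(d ∧ ¬e ∨ e ∧ d) ∧ ¬e ∧ ¬c
= d ∧ ¬e ∨ d ∧ ¬e ∧ c ∨ ¬¬d ∧ ¬e ∧ ¬c   [distribution]
= d ∧ ¬e ∨ d ∧ ¬e ∧ c ∨ d ∧ ¬e ∧ ¬c   [double negation]
= d ∧ ¬e ∨ d ∧ ¬e ∧ ¬c   [absorption]
= d ∧ ¬e   [absorption]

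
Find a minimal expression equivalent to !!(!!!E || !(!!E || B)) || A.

!E || A

!!(!!!E || !(!!E || B)) || A
= !(!!E && (!!E || B)) || A   [De Morgan]
= !!!E || A   [absorption]
= !E || A   [double negation]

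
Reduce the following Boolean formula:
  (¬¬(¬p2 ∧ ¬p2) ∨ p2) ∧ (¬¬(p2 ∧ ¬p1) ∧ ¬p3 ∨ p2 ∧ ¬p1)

p2 ∧ ¬p1

(¬¬(¬p2 ∧ ¬p2) ∨ p2) ∧ (¬¬(p2 ∧ ¬p1) ∧ ¬p3 ∨ p2 ∧ ¬p1)
= (¬(p2 ∨ p2) ∨ p2) ∧ (¬¬(p2 ∧ ¬p1) ∧ ¬p3 ∨ p2 ∧ ¬p1)   [De Morgan]
= (¬(p2 ∨ p2) ∨ p2) ∧ (p2 ∧ ¬p1 ∧ ¬p3 ∨ p2 ∧ ¬p1)   [double negation]
= (¬(p2 ∨ p2) ∨ p2) ∧ p2 ∧ ¬p1   [absorption]
= (¬p2 ∨ p2) ∧ p2 ∧ ¬p1   [idempotence]
= p2 ∧ ¬p1   [complement / identity]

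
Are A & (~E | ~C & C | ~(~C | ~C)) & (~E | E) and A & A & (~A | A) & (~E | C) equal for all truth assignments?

E1: A & (~E | ~C & C | ~(~C | ~C)) & (~E | E)
    = A & (~E | ~C & C | ~(~C | ~C))   — complement / identity
    = A & (~E | ~C & C | C & C)   — De Morgan
    = A & (~E | C)   — distribution
E2: A & A & (~A | A) & (~E | C)
    = A & A & (~E | C)   — complement / identity
    = A & (~E | C)   — idempotence
Both reduce to A & (~E | C), so they are equivalent.

Yes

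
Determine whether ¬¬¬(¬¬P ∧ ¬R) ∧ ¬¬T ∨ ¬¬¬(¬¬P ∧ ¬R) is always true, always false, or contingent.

contingent

¬¬¬(¬¬P ∧ ¬R) ∧ ¬¬T ∨ ¬¬¬(¬¬P ∧ ¬R)
= ¬¬¬(¬¬P ∧ ¬R) ∧ T ∨ ¬¬¬(¬¬P ∧ ¬R)   (double negation)
= ¬¬¬(¬¬P ∧ ¬R)   (absorption)
= ¬¬(¬P ∨ R)   (De Morgan)
= ¬P ∨ R   (double negation)
This depends on P, R, so it is not a constant.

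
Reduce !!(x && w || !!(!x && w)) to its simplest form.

!!(x && w || !!(!x && w))
= x && w || !!(!x && w)
= x && w || !x && w
= w

w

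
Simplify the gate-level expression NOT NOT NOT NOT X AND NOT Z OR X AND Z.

NOT NOT NOT NOT X AND NOT Z OR X AND Z
= NOT NOT X AND NOT Z OR X AND Z   — double negation
= X AND NOT Z OR X AND Z   — double negation
= X   — distribution

X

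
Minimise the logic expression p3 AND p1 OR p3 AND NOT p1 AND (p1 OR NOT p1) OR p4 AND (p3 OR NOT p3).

p3 OR p4

p3 AND p1 OR p3 AND NOT p1 AND (p1 OR NOT p1) OR p4 AND (p3 OR NOT p3)
= p3 AND p1 OR p3 AND NOT p1 AND (p1 OR NOT p1) OR p4   — complement / identity
= p3 AND p1 OR p3 AND NOT p1 OR p4   — complement / identity
= p3 OR p4   — distribution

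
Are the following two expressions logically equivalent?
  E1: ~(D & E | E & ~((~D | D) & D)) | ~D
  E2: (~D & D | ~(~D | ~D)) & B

No

E1: ~(D & E | E & ~((~D | D) & D)) | ~D
    = ~(D & E | E & ~D) | ~D   — complement / identity
    = ~E | ~D   — distribution
E2: (~D & D | ~(~D | ~D)) & B
    = (~D & D | D & D) & B   — De Morgan
    = D & (~D | D) & B   — distribution
    = D & B   — complement / identity
These differ: at B=0, D=0, E=0, E1 = 1 but E2 = 0.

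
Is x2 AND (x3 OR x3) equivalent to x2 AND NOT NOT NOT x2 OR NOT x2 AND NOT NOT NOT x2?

E1: x2 AND (x3 OR x3)
    = x2 AND x3   — idempotence
E2: x2 AND NOT NOT NOT x2 OR NOT x2 AND NOT NOT NOT x2
    = NOT NOT NOT x2   — distribution
    = NOT x2   — double negation
These differ: at x2=0, x3=1, E1 = 0 but E2 = 1.

No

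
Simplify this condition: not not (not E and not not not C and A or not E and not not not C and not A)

not not (not E and not not not C and A or not E and not not not C and not A)
= not not (not E and not not not C)
= not E and not not not C
= not E and not C

not E and not C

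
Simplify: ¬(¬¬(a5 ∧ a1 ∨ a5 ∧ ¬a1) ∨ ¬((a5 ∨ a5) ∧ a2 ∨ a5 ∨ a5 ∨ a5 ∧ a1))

¬(¬¬(a5 ∧ a1 ∨ a5 ∧ ¬a1) ∨ ¬((a5 ∨ a5) ∧ a2 ∨ a5 ∨ a5 ∨ a5 ∧ a1))
= ¬(a5 ∧ a1 ∨ a5 ∧ ¬a1) ∧ ((a5 ∨ a5) ∧ a2 ∨ a5 ∨ a5 ∨ a5 ∧ a1)   — De Morgan
= ¬(a5 ∧ a1 ∨ a5 ∧ ¬a1) ∧ ((a5 ∨ a5) ∧ a2 ∨ a5 ∨ a5)   — absorption
= ¬(a5 ∧ a1 ∨ a5 ∧ ¬a1) ∧ (a5 ∨ a5)   — absorption
= ¬(a5 ∧ a1 ∨ a5 ∧ ¬a1) ∧ a5   — idempotence
= ¬a5 ∧ a5   — distribution
= False   — complement

False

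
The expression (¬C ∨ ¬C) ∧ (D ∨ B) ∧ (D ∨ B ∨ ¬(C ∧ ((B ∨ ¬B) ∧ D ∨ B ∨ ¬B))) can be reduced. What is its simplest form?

¬C ∧ (D ∨ B)

(¬C ∨ ¬C) ∧ (D ∨ B) ∧ (D ∨ B ∨ ¬(C ∧ ((B ∨ ¬B) ∧ D ∨ B ∨ ¬B)))
= (¬C ∨ ¬C) ∧ (D ∨ B) ∧ (D ∨ B ∨ ¬(C ∧ (B ∨ ¬B)))   [absorption]
= ¬C ∧ (D ∨ B) ∧ (D ∨ B ∨ ¬(C ∧ (B ∨ ¬B)))   [idempotence]
= ¬C ∧ (D ∨ B) ∧ (D ∨ B ∨ ¬C)   [complement / identity]
= ¬C ∧ (D ∨ B)   [absorption]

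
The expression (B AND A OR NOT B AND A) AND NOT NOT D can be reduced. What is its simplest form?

(B AND A OR NOT B AND A) AND NOT NOT D
= A AND NOT NOT D   (distribution)
= A AND D   (double negation)

A AND D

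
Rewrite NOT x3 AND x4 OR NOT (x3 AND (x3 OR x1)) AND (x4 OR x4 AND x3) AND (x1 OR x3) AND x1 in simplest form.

NOT x3 AND x4

NOT x3 AND x4 OR NOT (x3 AND (x3 OR x1)) AND (x4 OR x4 AND x3) AND (x1 OR x3) AND x1
= NOT x3 AND x4 OR NOT x3 AND (x4 OR x4 AND x3) AND (x1 OR x3) AND x1   — absorption
= NOT x3 AND x4 OR NOT x3 AND (x4 OR x4 AND x3) AND x1   — absorption
= NOT x3 AND x4 OR NOT x3 AND x4 AND x1   — absorption
= NOT x3 AND x4   — absorption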